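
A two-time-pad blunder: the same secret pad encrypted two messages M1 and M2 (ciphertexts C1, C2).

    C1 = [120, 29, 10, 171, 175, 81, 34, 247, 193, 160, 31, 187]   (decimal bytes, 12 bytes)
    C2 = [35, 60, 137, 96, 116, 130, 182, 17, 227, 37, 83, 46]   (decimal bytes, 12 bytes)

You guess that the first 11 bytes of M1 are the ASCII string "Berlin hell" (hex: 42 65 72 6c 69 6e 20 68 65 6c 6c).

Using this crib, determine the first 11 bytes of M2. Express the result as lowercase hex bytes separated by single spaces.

19 44 f1 a7 b2 bd b4 8e 47 e9 20

First, C1 ⊕ C2 = (M1 ⊕ K) ⊕ (M2 ⊕ K) = M1 ⊕ M2, so the key drops out. Then M2 = (M1 ⊕ M2) ⊕ M1 over the first 11 bytes.
byte 0: (78 XOR 23) XOR 42 = 5b XOR 42 = 19
byte 1: (1d XOR 3c) XOR 65 = 21 XOR 65 = 44
byte 2: (0a XOR 89) XOR 72 = 83 XOR 72 = f1
byte 3: (ab XOR 60) XOR 6c = cb XOR 6c = a7
byte 4: (af XOR 74) XOR 69 = db XOR 69 = b2
byte 5: (51 XOR 82) XOR 6e = d3 XOR 6e = bd
byte 6: (22 XOR b6) XOR 20 = 94 XOR 20 = b4
byte 7: (f7 XOR 11) XOR 68 = e6 XOR 68 = 8e
byte 8: (c1 XOR e3) XOR 65 = 22 XOR 65 = 47
byte 9: (a0 XOR 25) XOR 6c = 85 XOR 6c = e9
byte 10: (1f XOR 53) XOR 6c = 4c XOR 6c = 20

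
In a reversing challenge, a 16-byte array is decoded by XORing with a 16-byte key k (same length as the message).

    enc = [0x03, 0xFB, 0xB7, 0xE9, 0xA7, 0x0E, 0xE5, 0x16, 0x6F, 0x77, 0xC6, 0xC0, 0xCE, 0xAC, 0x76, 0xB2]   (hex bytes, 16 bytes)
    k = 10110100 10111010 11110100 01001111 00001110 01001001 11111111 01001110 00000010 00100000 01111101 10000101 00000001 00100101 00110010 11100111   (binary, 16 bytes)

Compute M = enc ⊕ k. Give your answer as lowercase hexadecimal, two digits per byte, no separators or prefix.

XOR is its own inverse, so applying the key byte-wise gives the result directly.
00000011 xor 10110100 = 10110111
11111011 xor 10111010 = 01000001
10110111 xor 11110100 = 01000011
11101001 xor 01001111 = 10100110
10100111 xor 00001110 = 10101001
00001110 xor 01001001 = 01000111
11100101 xor 11111111 = 00011010
00010110 xor 01001110 = 01011000
01101111 xor 00000010 = 01101101
01110111 xor 00100000 = 01010111
11000110 xor 01111101 = 10111011
11000000 xor 10000101 = 01000101
11001110 xor 00000001 = 11001111
10101100 xor 00100101 = 10001001
01110110 xor 00110010 = 01000100
10110010 xor 11100111 = 01010101

b74143a6a9471a586d57bb45cf894455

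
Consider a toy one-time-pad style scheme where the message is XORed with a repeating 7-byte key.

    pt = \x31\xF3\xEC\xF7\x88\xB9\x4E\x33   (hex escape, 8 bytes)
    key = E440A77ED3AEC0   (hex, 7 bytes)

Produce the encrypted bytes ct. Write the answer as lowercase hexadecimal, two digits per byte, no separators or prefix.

The 7-byte key repeats, so the effective keystream is e4 40 a7 7e d3 ae c0 e4.
byte 0: 31 ⊕ e4 = d5
byte 1: f3 ⊕ 40 = b3
byte 2: ec ⊕ a7 = 4b
byte 3: f7 ⊕ 7e = 89
byte 4: 88 ⊕ d3 = 5b
byte 5: b9 ⊕ ae = 17
byte 6: 4e ⊕ c0 = 8e
byte 7: 33 ⊕ e4 = d7

d5b34b895b178ed7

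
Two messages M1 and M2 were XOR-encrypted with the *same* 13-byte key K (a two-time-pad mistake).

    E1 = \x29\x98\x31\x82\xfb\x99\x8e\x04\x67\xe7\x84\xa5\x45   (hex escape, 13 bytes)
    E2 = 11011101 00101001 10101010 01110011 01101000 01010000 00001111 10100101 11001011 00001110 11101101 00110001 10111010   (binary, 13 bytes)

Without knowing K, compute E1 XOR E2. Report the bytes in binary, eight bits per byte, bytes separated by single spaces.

E1 ⊕ E2 = (M1 ⊕ K) ⊕ (M2 ⊕ K) = M1 ⊕ M2 — the shared key cancels under XOR.
 41 ⊕ 221 = 244
152 ⊕  41 = 177
 49 ⊕ 170 = 155
130 ⊕ 115 = 241
251 ⊕ 104 = 147
153 ⊕  80 = 201
142 ⊕  15 = 129
  4 ⊕ 165 = 161
103 ⊕ 203 = 172
231 ⊕  14 = 233
132 ⊕ 237 = 105
165 ⊕  49 = 148
 69 ⊕ 186 = 255

11110100 10110001 10011011 11110001 10010011 11001001 10000001 10100001 10101100 11101001 01101001 10010100 11111111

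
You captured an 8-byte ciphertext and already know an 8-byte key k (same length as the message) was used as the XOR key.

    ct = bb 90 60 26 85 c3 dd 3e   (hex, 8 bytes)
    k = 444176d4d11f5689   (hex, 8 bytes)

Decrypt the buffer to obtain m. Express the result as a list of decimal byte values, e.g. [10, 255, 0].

[255, 209, 22, 242, 84, 220, 139, 183]

byte 0: 187 xor  68 = 255
byte 1: 144 xor  65 = 209
byte 2:  96 xor 118 =  22
byte 3:  38 xor 212 = 242
byte 4: 133 xor 209 =  84
byte 5: 195 xor  31 = 220
byte 6: 221 xor  86 = 139
byte 7:  62 xor 137 = 183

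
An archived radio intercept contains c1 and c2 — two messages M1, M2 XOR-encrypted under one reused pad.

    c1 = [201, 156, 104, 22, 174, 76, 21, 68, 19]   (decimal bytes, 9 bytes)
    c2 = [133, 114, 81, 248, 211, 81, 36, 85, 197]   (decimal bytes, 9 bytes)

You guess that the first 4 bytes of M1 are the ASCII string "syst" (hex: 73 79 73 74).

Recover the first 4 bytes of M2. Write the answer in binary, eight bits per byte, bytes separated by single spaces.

First, c1 ⊕ c2 = (M1 ⊕ K) ⊕ (M2 ⊕ K) = M1 ⊕ M2, so the key drops out. Then M2 = (M1 ⊕ M2) ⊕ M1 over the first 4 bytes.
byte 0: (c9 XOR 85) XOR 73 = 4c XOR 73 = 3f
byte 1: (9c XOR 72) XOR 79 = ee XOR 79 = 97
byte 2: (68 XOR 51) XOR 73 = 39 XOR 73 = 4a
byte 3: (16 XOR f8) XOR 74 = ee XOR 74 = 9a

00111111 10010111 01001010 10011010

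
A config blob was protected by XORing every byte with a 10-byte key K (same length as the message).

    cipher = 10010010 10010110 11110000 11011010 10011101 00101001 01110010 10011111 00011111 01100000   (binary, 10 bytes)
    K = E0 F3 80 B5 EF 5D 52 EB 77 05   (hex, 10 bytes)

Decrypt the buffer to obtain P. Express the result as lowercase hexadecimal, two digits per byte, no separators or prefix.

7265706f727420746865

XOR is its own inverse, so applying the key byte-wise gives the result directly.
byte 0: 10010010 ^ 11100000 = 01110010
byte 1: 10010110 ^ 11110011 = 01100101
byte 2: 11110000 ^ 10000000 = 01110000
byte 3: 11011010 ^ 10110101 = 01101111
byte 4: 10011101 ^ 11101111 = 01110010
byte 5: 00101001 ^ 01011101 = 01110100
byte 6: 01110010 ^ 01010010 = 00100000
byte 7: 10011111 ^ 11101011 = 01110100
byte 8: 00011111 ^ 01110111 = 01101000
byte 9: 01100000 ^ 00000101 = 01100101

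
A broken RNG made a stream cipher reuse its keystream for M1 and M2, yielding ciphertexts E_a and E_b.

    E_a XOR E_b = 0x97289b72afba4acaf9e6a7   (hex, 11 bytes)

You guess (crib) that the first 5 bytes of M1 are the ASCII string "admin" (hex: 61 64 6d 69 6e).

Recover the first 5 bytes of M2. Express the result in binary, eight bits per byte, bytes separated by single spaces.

Since E_a ⊕ E_b = M1 ⊕ M2, XORing with the guessed M1 bytes yields the corresponding M2 bytes: M2 = (E_a ⊕ E_b) ⊕ M1.
97 xor 61 = f6
28 xor 64 = 4c
9b xor 6d = f6
72 xor 69 = 1b
af xor 6e = c1

11110110 01001100 11110110 00011011 11000001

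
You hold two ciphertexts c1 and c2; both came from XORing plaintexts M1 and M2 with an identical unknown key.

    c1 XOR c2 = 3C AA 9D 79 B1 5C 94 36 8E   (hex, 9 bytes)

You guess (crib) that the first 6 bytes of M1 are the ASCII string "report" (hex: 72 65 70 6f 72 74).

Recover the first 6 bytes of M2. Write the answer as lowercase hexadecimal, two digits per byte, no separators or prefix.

Since c1 ⊕ c2 = M1 ⊕ M2, XORing with the guessed M1 bytes yields the corresponding M2 bytes: M2 = (c1 ⊕ c2) ⊕ M1.
byte 0: 00111100 ⊕ 01110010 = 01001110
byte 1: 10101010 ⊕ 01100101 = 11001111
byte 2: 10011101 ⊕ 01110000 = 11101101
byte 3: 01111001 ⊕ 01101111 = 00010110
byte 4: 10110001 ⊕ 01110010 = 11000011
byte 5: 01011100 ⊕ 01110100 = 00101000

4ecfed16c328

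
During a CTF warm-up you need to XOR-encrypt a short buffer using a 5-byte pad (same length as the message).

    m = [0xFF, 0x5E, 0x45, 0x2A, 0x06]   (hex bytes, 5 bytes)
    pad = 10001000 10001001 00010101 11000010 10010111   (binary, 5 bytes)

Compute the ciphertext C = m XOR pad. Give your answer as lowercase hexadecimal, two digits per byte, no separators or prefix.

XOR is its own inverse, so applying the key byte-wise gives the result directly.
ff xor 88 = 77
5e xor 89 = d7
45 xor 15 = 50
2a xor c2 = e8
06 xor 97 = 91

77d750e891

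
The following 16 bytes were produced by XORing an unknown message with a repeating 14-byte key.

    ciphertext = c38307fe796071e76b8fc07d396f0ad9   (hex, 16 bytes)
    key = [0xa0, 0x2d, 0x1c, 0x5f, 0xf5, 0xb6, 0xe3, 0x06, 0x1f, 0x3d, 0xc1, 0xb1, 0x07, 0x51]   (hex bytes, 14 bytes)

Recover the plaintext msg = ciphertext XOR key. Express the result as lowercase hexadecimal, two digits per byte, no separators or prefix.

63ae1ba18cd692e174b201cc3e3eaaf4

The 14-byte key repeats, so the effective keystream is a0 2d 1c 5f f5 b6 e3 06 1f 3d c1 b1 07 51 a0 2d.
byte 0: c3 ⊕ a0 = 63
byte 1: 83 ⊕ 2d = ae
byte 2: 07 ⊕ 1c = 1b
byte 3: fe ⊕ 5f = a1
byte 4: 79 ⊕ f5 = 8c
byte 5: 60 ⊕ b6 = d6
byte 6: 71 ⊕ e3 = 92
byte 7: e7 ⊕ 06 = e1
byte 8: 6b ⊕ 1f = 74
byte 9: 8f ⊕ 3d = b2
byte 10: c0 ⊕ c1 = 01
byte 11: 7d ⊕ b1 = cc
byte 12: 39 ⊕ 07 = 3e
byte 13: 6f ⊕ 51 = 3e
byte 14: 0a ⊕ a0 = aa
byte 15: d9 ⊕ 2d = f4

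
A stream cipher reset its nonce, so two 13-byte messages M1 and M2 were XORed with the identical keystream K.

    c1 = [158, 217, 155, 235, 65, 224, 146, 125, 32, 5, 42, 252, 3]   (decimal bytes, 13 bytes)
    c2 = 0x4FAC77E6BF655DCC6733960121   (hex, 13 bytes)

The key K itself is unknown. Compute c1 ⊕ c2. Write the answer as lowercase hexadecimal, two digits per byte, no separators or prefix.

c1 ⊕ c2 = (M1 ⊕ K) ⊕ (M2 ⊕ K) = M1 ⊕ M2 — the shared key cancels under XOR.
byte 0: 10011110 XOR 01001111 = 11010001
byte 1: 11011001 XOR 10101100 = 01110101
byte 2: 10011011 XOR 01110111 = 11101100
byte 3: 11101011 XOR 11100110 = 00001101
byte 4: 01000001 XOR 10111111 = 11111110
byte 5: 11100000 XOR 01100101 = 10000101
byte 6: 10010010 XOR 01011101 = 11001111
byte 7: 01111101 XOR 11001100 = 10110001
byte 8: 00100000 XOR 01100111 = 01000111
byte 9: 00000101 XOR 00110011 = 00110110
byte 10: 00101010 XOR 10010110 = 10111100
byte 11: 11111100 XOR 00000001 = 11111101
byte 12: 00000011 XOR 00100001 = 00100010

d175ec0dfe85cfb14736bcfd22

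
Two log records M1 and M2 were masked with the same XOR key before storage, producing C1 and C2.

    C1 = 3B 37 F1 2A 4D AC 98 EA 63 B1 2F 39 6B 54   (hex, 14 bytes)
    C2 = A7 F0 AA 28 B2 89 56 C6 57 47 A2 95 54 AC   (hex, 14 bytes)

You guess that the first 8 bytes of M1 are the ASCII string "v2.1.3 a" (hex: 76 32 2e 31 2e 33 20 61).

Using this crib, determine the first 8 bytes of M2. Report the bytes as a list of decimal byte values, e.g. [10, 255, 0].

[234, 245, 117, 51, 209, 22, 238, 77]

First, C1 ⊕ C2 = (M1 ⊕ K) ⊕ (M2 ⊕ K) = M1 ⊕ M2, so the key drops out. Then M2 = (M1 ⊕ M2) ⊕ M1 over the first 8 bytes.
byte 0: (3b XOR a7) XOR 76 = 9c XOR 76 = ea
byte 1: (37 XOR f0) XOR 32 = c7 XOR 32 = f5
byte 2: (f1 XOR aa) XOR 2e = 5b XOR 2e = 75
byte 3: (2a XOR 28) XOR 31 = 02 XOR 31 = 33
byte 4: (4d XOR b2) XOR 2e = ff XOR 2e = d1
byte 5: (ac XOR 89) XOR 33 = 25 XOR 33 = 16
byte 6: (98 XOR 56) XOR 20 = ce XOR 20 = ee
byte 7: (ea XOR c6) XOR 61 = 2c XOR 61 = 4d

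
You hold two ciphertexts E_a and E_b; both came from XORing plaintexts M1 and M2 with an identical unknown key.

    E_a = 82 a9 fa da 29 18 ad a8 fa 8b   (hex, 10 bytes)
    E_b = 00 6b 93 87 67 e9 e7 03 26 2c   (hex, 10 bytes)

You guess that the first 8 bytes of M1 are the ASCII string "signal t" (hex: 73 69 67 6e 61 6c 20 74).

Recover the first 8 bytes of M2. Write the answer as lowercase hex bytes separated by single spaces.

f1 ab 0e 33 2f 9d 6a df

First, E_a ⊕ E_b = (M1 ⊕ K) ⊕ (M2 ⊕ K) = M1 ⊕ M2, so the key drops out. Then M2 = (M1 ⊕ M2) ⊕ M1 over the first 8 bytes.
byte 0: (82 ^ 00) ^ 73 = 82 ^ 73 = f1
byte 1: (a9 ^ 6b) ^ 69 = c2 ^ 69 = ab
byte 2: (fa ^ 93) ^ 67 = 69 ^ 67 = 0e
byte 3: (da ^ 87) ^ 6e = 5d ^ 6e = 33
byte 4: (29 ^ 67) ^ 61 = 4e ^ 61 = 2f
byte 5: (18 ^ e9) ^ 6c = f1 ^ 6c = 9d
byte 6: (ad ^ e7) ^ 20 = 4a ^ 20 = 6a
byte 7: (a8 ^ 03) ^ 74 = ab ^ 74 = df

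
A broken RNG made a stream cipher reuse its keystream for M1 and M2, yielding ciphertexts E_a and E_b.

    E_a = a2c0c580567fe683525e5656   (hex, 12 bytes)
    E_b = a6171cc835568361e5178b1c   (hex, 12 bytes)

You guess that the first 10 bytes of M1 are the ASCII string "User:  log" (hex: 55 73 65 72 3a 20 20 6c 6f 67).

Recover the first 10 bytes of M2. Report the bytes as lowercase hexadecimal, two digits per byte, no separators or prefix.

51a4bc3a5909458ed82e

First, E_a ⊕ E_b = (M1 ⊕ K) ⊕ (M2 ⊕ K) = M1 ⊕ M2, so the key drops out. Then M2 = (M1 ⊕ M2) ⊕ M1 over the first 10 bytes.
byte 0: (a2 xor a6) xor 55 = 04 xor 55 = 51
byte 1: (c0 xor 17) xor 73 = d7 xor 73 = a4
byte 2: (c5 xor 1c) xor 65 = d9 xor 65 = bc
byte 3: (80 xor c8) xor 72 = 48 xor 72 = 3a
byte 4: (56 xor 35) xor 3a = 63 xor 3a = 59
byte 5: (7f xor 56) xor 20 = 29 xor 20 = 09
byte 6: (e6 xor 83) xor 20 = 65 xor 20 = 45
byte 7: (83 xor 61) xor 6c = e2 xor 6c = 8e
byte 8: (52 xor e5) xor 6f = b7 xor 6f = d8
byte 9: (5e xor 17) xor 67 = 49 xor 67 = 2e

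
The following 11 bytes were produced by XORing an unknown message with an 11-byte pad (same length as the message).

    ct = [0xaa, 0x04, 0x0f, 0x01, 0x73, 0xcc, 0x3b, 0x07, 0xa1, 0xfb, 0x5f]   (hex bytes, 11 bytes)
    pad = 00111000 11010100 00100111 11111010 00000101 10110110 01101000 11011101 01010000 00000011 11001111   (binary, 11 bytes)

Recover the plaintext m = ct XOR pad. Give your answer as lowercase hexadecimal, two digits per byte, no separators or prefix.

170 XOR  56 = 146
  4 XOR 212 = 208
 15 XOR  39 =  40
  1 XOR 250 = 251
115 XOR   5 = 118
204 XOR 182 = 122
 59 XOR 104 =  83
  7 XOR 221 = 218
161 XOR  80 = 241
251 XOR   3 = 248
 95 XOR 207 = 144

92d028fb767a53daf1f890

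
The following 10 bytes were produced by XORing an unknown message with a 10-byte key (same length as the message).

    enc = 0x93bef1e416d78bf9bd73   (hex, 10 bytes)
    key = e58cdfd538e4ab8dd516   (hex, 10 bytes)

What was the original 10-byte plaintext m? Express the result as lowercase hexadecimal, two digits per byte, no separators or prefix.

93 XOR e5 = 76
be XOR 8c = 32
f1 XOR df = 2e
e4 XOR d5 = 31
16 XOR 38 = 2e
d7 XOR e4 = 33
8b XOR ab = 20
f9 XOR 8d = 74
bd XOR d5 = 68
73 XOR 16 = 65

76322e312e3320746865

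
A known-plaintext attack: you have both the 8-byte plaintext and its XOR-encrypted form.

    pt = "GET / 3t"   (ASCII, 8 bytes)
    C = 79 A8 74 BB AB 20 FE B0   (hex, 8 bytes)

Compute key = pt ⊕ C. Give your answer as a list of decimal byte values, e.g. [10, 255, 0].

[62, 237, 32, 155, 132, 0, 205, 196]

Since C = pt ⊕ key, XORing both sides with pt gives key = pt ⊕ C.
 71 ^ 121 =  62
 69 ^ 168 = 237
 84 ^ 116 =  32
 32 ^ 187 = 155
 47 ^ 171 = 132
 32 ^  32 =   0
 51 ^ 254 = 205
116 ^ 176 = 196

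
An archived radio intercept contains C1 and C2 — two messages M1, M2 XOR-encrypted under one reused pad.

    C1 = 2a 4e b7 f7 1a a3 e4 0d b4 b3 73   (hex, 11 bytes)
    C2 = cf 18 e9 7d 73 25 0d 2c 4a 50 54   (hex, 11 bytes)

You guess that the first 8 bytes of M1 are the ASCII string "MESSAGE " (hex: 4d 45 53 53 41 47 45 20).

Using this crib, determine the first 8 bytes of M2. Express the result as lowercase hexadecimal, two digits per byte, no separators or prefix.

First, C1 ⊕ C2 = (M1 ⊕ K) ⊕ (M2 ⊕ K) = M1 ⊕ M2, so the key drops out. Then M2 = (M1 ⊕ M2) ⊕ M1 over the first 8 bytes.
byte 0: (2a xor cf) xor 4d = e5 xor 4d = a8
byte 1: (4e xor 18) xor 45 = 56 xor 45 = 13
byte 2: (b7 xor e9) xor 53 = 5e xor 53 = 0d
byte 3: (f7 xor 7d) xor 53 = 8a xor 53 = d9
byte 4: (1a xor 73) xor 41 = 69 xor 41 = 28
byte 5: (a3 xor 25) xor 47 = 86 xor 47 = c1
byte 6: (e4 xor 0d) xor 45 = e9 xor 45 = ac
byte 7: (0d xor 2c) xor 20 = 21 xor 20 = 01

a8130dd928c1ac01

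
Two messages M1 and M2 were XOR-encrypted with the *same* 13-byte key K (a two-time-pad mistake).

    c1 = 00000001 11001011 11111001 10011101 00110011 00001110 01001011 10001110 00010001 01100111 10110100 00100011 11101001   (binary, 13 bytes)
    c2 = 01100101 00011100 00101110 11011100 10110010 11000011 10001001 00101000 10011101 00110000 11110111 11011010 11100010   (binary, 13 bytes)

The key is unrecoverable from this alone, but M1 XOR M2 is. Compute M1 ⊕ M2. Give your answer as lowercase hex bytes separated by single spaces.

c1 ⊕ c2 = (M1 ⊕ K) ⊕ (M2 ⊕ K) = M1 ⊕ M2 — the shared key cancels under XOR.
  1 ⊕ 101 = 100
203 ⊕  28 = 215
249 ⊕  46 = 215
157 ⊕ 220 =  65
 51 ⊕ 178 = 129
 14 ⊕ 195 = 205
 75 ⊕ 137 = 194
142 ⊕  40 = 166
 17 ⊕ 157 = 140
103 ⊕  48 =  87
180 ⊕ 247 =  67
 35 ⊕ 218 = 249
233 ⊕ 226 =  11

64 d7 d7 41 81 cd c2 a6 8c 57 43 f9 0b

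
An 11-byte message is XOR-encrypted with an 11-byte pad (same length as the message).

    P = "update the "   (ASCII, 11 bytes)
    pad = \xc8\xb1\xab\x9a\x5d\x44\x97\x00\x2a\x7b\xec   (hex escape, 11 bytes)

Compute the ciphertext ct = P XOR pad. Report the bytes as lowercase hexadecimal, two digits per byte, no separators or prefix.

XOR is its own inverse, so applying the key byte-wise gives the result directly.
01110101 XOR 11001000 = 10111101
01110000 XOR 10110001 = 11000001
01100100 XOR 10101011 = 11001111
01100001 XOR 10011010 = 11111011
01110100 XOR 01011101 = 00101001
01100101 XOR 01000100 = 00100001
00100000 XOR 10010111 = 10110111
01110100 XOR 00000000 = 01110100
01101000 XOR 00101010 = 01000010
01100101 XOR 01111011 = 00011110
00100000 XOR 11101100 = 11001100

bdc1cffb2921b774421ecc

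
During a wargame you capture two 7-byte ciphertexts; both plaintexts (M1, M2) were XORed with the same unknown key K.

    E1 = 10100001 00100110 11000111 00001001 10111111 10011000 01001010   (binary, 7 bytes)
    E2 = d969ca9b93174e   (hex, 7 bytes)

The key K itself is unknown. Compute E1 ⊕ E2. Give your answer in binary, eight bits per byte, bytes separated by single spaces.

01111000 01001111 00001101 10010010 00101100 10001111 00000100

E1 ⊕ E2 = (M1 ⊕ K) ⊕ (M2 ⊕ K) = M1 ⊕ M2 — the shared key cancels under XOR.
byte 0: 161 ^ 217 = 120
byte 1:  38 ^ 105 =  79
byte 2: 199 ^ 202 =  13
byte 3:   9 ^ 155 = 146
byte 4: 191 ^ 147 =  44
byte 5: 152 ^  23 = 143
byte 6:  74 ^  78 =   4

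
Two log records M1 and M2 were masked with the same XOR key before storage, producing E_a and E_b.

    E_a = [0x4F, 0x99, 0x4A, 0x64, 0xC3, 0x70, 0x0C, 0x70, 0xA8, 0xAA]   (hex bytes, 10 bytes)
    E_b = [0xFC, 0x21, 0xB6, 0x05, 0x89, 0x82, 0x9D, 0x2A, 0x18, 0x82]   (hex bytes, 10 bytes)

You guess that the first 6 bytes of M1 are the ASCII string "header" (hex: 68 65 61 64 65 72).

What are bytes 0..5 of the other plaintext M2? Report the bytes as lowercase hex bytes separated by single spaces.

First, E_a ⊕ E_b = (M1 ⊕ K) ⊕ (M2 ⊕ K) = M1 ⊕ M2, so the key drops out. Then M2 = (M1 ⊕ M2) ⊕ M1 over the first 6 bytes.
byte 0: (4f XOR fc) XOR 68 = b3 XOR 68 = db
byte 1: (99 XOR 21) XOR 65 = b8 XOR 65 = dd
byte 2: (4a XOR b6) XOR 61 = fc XOR 61 = 9d
byte 3: (64 XOR 05) XOR 64 = 61 XOR 64 = 05
byte 4: (c3 XOR 89) XOR 65 = 4a XOR 65 = 2f
byte 5: (70 XOR 82) XOR 72 = f2 XOR 72 = 80

db dd 9d 05 2f 80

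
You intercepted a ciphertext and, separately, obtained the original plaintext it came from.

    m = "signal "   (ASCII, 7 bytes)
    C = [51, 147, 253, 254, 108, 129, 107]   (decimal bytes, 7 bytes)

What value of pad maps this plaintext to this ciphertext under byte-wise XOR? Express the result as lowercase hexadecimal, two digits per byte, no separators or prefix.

Since C = m ⊕ pad, XORing both sides with m gives pad = m ⊕ C.
73 ^ 33 = 40
69 ^ 93 = fa
67 ^ fd = 9a
6e ^ fe = 90
61 ^ 6c = 0d
6c ^ 81 = ed
20 ^ 6b = 4b

40fa9a900ded4b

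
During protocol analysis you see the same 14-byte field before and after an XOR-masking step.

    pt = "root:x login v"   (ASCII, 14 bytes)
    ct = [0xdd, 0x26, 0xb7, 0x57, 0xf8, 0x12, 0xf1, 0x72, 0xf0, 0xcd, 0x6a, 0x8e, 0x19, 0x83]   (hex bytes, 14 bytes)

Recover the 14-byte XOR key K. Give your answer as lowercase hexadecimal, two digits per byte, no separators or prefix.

af49d823c26ad11e9faa03e039f5

Since ct = pt ⊕ K, XORing both sides with pt gives K = pt ⊕ ct.
72 ⊕ dd = af
6f ⊕ 26 = 49
6f ⊕ b7 = d8
74 ⊕ 57 = 23
3a ⊕ f8 = c2
78 ⊕ 12 = 6a
20 ⊕ f1 = d1
6c ⊕ 72 = 1e
6f ⊕ f0 = 9f
67 ⊕ cd = aa
69 ⊕ 6a = 03
6e ⊕ 8e = e0
20 ⊕ 19 = 39
76 ⊕ 83 = f5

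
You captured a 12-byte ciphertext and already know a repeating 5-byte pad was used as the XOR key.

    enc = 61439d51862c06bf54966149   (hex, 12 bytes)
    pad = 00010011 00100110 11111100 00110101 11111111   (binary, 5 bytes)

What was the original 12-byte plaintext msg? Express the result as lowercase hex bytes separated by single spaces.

The 5-byte key repeats, so the effective keystream is 13 26 fc 35 ff 13 26 fc 35 ff 13 26.
byte 0: 61 ⊕ 13 = 72
byte 1: 43 ⊕ 26 = 65
byte 2: 9d ⊕ fc = 61
byte 3: 51 ⊕ 35 = 64
byte 4: 86 ⊕ ff = 79
byte 5: 2c ⊕ 13 = 3f
byte 6: 06 ⊕ 26 = 20
byte 7: bf ⊕ fc = 43
byte 8: 54 ⊕ 35 = 61
byte 9: 96 ⊕ ff = 69
byte 10: 61 ⊕ 13 = 72
byte 11: 49 ⊕ 26 = 6f

72 65 61 64 79 3f 20 43 61 69 72 6f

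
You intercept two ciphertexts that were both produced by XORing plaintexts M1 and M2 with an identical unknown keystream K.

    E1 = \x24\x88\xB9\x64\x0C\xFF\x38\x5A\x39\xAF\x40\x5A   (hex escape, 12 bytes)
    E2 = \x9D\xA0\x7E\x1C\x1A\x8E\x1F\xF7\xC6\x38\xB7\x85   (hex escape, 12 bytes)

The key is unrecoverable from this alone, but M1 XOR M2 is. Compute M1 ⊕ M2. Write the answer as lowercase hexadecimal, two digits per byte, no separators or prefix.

b928c778167127adff97f7df

E1 ⊕ E2 = (M1 ⊕ K) ⊕ (M2 ⊕ K) = M1 ⊕ M2 — the shared key cancels under XOR.
24 XOR 9d = b9
88 XOR a0 = 28
b9 XOR 7e = c7
64 XOR 1c = 78
0c XOR 1a = 16
ff XOR 8e = 71
38 XOR 1f = 27
5a XOR f7 = ad
39 XOR c6 = ff
af XOR 38 = 97
40 XOR b7 = f7
5a XOR 85 = df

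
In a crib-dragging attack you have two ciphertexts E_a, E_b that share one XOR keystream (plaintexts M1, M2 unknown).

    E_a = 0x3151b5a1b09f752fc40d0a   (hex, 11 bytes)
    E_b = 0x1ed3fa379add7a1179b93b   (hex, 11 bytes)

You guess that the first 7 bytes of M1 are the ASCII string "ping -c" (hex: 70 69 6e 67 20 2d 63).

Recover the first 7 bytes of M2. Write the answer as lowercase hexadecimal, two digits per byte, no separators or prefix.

First, E_a ⊕ E_b = (M1 ⊕ K) ⊕ (M2 ⊕ K) = M1 ⊕ M2, so the key drops out. Then M2 = (M1 ⊕ M2) ⊕ M1 over the first 7 bytes.
byte 0: (31 XOR 1e) XOR 70 = 2f XOR 70 = 5f
byte 1: (51 XOR d3) XOR 69 = 82 XOR 69 = eb
byte 2: (b5 XOR fa) XOR 6e = 4f XOR 6e = 21
byte 3: (a1 XOR 37) XOR 67 = 96 XOR 67 = f1
byte 4: (b0 XOR 9a) XOR 20 = 2a XOR 20 = 0a
byte 5: (9f XOR dd) XOR 2d = 42 XOR 2d = 6f
byte 6: (75 XOR 7a) XOR 63 = 0f XOR 63 = 6c

5feb21f10a6f6c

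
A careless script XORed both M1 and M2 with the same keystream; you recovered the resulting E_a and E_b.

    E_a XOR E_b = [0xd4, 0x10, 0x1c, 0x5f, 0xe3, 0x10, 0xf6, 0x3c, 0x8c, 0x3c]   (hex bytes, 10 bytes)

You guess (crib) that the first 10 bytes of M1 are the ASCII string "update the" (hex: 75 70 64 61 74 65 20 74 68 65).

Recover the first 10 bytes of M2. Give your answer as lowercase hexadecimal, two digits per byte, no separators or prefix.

Since E_a ⊕ E_b = M1 ⊕ M2, XORing with the guessed M1 bytes yields the corresponding M2 bytes: M2 = (E_a ⊕ E_b) ⊕ M1.
212 xor 117 = 161
 16 xor 112 =  96
 28 xor 100 = 120
 95 xor  97 =  62
227 xor 116 = 151
 16 xor 101 = 117
246 xor  32 = 214
 60 xor 116 =  72
140 xor 104 = 228
 60 xor 101 =  89

a160783e9775d648e459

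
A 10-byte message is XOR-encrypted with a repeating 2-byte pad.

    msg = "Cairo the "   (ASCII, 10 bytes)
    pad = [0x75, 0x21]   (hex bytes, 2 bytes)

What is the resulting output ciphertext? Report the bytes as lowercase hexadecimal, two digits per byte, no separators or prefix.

The 2-byte key repeats, so the effective keystream is 75 21 75 21 75 21 75 21 75 21.
byte 0: 43 ⊕ 75 = 36
byte 1: 61 ⊕ 21 = 40
byte 2: 69 ⊕ 75 = 1c
byte 3: 72 ⊕ 21 = 53
byte 4: 6f ⊕ 75 = 1a
byte 5: 20 ⊕ 21 = 01
byte 6: 74 ⊕ 75 = 01
byte 7: 68 ⊕ 21 = 49
byte 8: 65 ⊕ 75 = 10
byte 9: 20 ⊕ 21 = 01

36401c531a0101491001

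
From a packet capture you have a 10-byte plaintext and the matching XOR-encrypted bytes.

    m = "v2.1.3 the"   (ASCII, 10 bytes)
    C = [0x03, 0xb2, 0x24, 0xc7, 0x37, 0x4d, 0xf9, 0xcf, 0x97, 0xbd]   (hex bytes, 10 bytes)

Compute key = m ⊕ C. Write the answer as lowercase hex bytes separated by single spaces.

75 80 0a f6 19 7e d9 bb ff d8

Since C = m ⊕ key, XORing both sides with m gives key = m ⊕ C.
76 xor 03 = 75
32 xor b2 = 80
2e xor 24 = 0a
31 xor c7 = f6
2e xor 37 = 19
33 xor 4d = 7e
20 xor f9 = d9
74 xor cf = bb
68 xor 97 = ff
65 xor bd = d8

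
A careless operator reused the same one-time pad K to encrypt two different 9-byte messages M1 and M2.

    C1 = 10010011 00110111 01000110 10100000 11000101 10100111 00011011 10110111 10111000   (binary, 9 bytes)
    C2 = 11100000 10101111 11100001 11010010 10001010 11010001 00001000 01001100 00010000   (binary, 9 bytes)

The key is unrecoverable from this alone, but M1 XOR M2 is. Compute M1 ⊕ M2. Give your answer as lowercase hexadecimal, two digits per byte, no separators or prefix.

C1 ⊕ C2 = (M1 ⊕ K) ⊕ (M2 ⊕ K) = M1 ⊕ M2 — the shared key cancels under XOR.
147 xor 224 = 115
 55 xor 175 = 152
 70 xor 225 = 167
160 xor 210 = 114
197 xor 138 =  79
167 xor 209 = 118
 27 xor   8 =  19
183 xor  76 = 251
184 xor  16 = 168

7398a7724f7613fba8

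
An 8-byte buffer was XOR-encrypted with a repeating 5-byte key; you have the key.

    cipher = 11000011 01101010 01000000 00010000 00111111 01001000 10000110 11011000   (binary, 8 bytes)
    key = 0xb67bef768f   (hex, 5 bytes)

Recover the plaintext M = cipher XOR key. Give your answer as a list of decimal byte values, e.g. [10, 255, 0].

[117, 17, 175, 102, 176, 254, 253, 55]

The 5-byte key repeats, so the effective keystream is b6 7b ef 76 8f b6 7b ef.
byte 0: 195 XOR 182 = 117
byte 1: 106 XOR 123 =  17
byte 2:  64 XOR 239 = 175
byte 3:  16 XOR 118 = 102
byte 4:  63 XOR 143 = 176
byte 5:  72 XOR 182 = 254
byte 6: 134 XOR 123 = 253
byte 7: 216 XOR 239 =  55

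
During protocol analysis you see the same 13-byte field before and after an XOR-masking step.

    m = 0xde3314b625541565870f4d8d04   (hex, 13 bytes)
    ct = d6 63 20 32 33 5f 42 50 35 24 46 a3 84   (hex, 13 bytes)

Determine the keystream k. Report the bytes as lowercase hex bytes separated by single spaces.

08 50 34 84 16 0b 57 35 b2 2b 0b 2e 80

Since ct = m ⊕ k, XORing both sides with m gives k = m ⊕ ct.
de XOR d6 = 08
33 XOR 63 = 50
14 XOR 20 = 34
b6 XOR 32 = 84
25 XOR 33 = 16
54 XOR 5f = 0b
15 XOR 42 = 57
65 XOR 50 = 35
87 XOR 35 = b2
0f XOR 24 = 2b
4d XOR 46 = 0b
8d XOR a3 = 2e
04 XOR 84 = 80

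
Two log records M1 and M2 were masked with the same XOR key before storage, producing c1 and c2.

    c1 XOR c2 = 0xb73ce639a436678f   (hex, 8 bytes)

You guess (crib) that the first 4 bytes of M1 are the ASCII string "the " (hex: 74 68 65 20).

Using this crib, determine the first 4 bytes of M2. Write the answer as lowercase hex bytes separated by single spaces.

Since c1 ⊕ c2 = M1 ⊕ M2, XORing with the guessed M1 bytes yields the corresponding M2 bytes: M2 = (c1 ⊕ c2) ⊕ M1.
10110111 XOR 01110100 = 11000011
00111100 XOR 01101000 = 01010100
11100110 XOR 01100101 = 10000011
00111001 XOR 00100000 = 00011001

c3 54 83 19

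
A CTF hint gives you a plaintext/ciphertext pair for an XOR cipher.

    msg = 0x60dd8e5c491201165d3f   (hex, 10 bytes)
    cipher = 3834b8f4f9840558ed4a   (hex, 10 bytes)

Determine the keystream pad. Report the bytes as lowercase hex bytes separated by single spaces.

58 e9 36 a8 b0 96 04 4e b0 75

Since cipher = msg ⊕ pad, XORing both sides with msg gives pad = msg ⊕ cipher.
60 ⊕ 38 = 58
dd ⊕ 34 = e9
8e ⊕ b8 = 36
5c ⊕ f4 = a8
49 ⊕ f9 = b0
12 ⊕ 84 = 96
01 ⊕ 05 = 04
16 ⊕ 58 = 4e
5d ⊕ ed = b0
3f ⊕ 4a = 75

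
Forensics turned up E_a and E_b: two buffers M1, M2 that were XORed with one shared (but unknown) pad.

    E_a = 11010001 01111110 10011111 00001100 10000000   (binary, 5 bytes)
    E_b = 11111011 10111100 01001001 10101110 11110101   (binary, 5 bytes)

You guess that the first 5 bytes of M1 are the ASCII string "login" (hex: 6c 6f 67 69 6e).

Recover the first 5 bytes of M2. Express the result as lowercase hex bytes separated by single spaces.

46 ad b1 cb 1b

First, E_a ⊕ E_b = (M1 ⊕ K) ⊕ (M2 ⊕ K) = M1 ⊕ M2, so the key drops out. Then M2 = (M1 ⊕ M2) ⊕ M1 over the first 5 bytes.
byte 0: (d1 ⊕ fb) ⊕ 6c = 2a ⊕ 6c = 46
byte 1: (7e ⊕ bc) ⊕ 6f = c2 ⊕ 6f = ad
byte 2: (9f ⊕ 49) ⊕ 67 = d6 ⊕ 67 = b1
byte 3: (0c ⊕ ae) ⊕ 69 = a2 ⊕ 69 = cb
byte 4: (80 ⊕ f5) ⊕ 6e = 75 ⊕ 6e = 1b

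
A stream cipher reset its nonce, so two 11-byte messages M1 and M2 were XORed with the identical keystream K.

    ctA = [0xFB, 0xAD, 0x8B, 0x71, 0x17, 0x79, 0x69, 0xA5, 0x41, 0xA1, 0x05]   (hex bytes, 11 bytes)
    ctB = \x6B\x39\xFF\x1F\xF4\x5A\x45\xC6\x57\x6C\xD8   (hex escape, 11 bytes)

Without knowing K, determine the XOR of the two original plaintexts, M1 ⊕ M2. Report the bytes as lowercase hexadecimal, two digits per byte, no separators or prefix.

ctA ⊕ ctB = (M1 ⊕ K) ⊕ (M2 ⊕ K) = M1 ⊕ M2 — the shared key cancels under XOR.
fb xor 6b = 90
ad xor 39 = 94
8b xor ff = 74
71 xor 1f = 6e
17 xor f4 = e3
79 xor 5a = 23
69 xor 45 = 2c
a5 xor c6 = 63
41 xor 57 = 16
a1 xor 6c = cd
05 xor d8 = dd

9094746ee3232c6316cddd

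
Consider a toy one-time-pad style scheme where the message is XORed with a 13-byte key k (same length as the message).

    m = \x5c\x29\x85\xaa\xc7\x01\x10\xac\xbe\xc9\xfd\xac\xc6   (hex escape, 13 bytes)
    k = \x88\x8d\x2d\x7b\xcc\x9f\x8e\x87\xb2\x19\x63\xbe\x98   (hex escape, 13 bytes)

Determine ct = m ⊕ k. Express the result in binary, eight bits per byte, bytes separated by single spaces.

byte 0: 5c ⊕ 88 = d4
byte 1: 29 ⊕ 8d = a4
byte 2: 85 ⊕ 2d = a8
byte 3: aa ⊕ 7b = d1
byte 4: c7 ⊕ cc = 0b
byte 5: 01 ⊕ 9f = 9e
byte 6: 10 ⊕ 8e = 9e
byte 7: ac ⊕ 87 = 2b
byte 8: be ⊕ b2 = 0c
byte 9: c9 ⊕ 19 = d0
byte 10: fd ⊕ 63 = 9e
byte 11: ac ⊕ be = 12
byte 12: c6 ⊕ 98 = 5e

11010100 10100100 10101000 11010001 00001011 10011110 10011110 00101011 00001100 11010000 10011110 00010010 01011110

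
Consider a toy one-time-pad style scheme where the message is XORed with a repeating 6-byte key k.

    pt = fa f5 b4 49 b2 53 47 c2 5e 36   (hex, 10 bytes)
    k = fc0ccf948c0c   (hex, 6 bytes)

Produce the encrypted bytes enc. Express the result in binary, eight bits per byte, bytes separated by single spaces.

The 6-byte key repeats, so the effective keystream is fc 0c cf 94 8c 0c fc 0c cf 94.
byte 0: fa ⊕ fc = 06
byte 1: f5 ⊕ 0c = f9
byte 2: b4 ⊕ cf = 7b
byte 3: 49 ⊕ 94 = dd
byte 4: b2 ⊕ 8c = 3e
byte 5: 53 ⊕ 0c = 5f
byte 6: 47 ⊕ fc = bb
byte 7: c2 ⊕ 0c = ce
byte 8: 5e ⊕ cf = 91
byte 9: 36 ⊕ 94 = a2

00000110 11111001 01111011 11011101 00111110 01011111 10111011 11001110 10010001 10100010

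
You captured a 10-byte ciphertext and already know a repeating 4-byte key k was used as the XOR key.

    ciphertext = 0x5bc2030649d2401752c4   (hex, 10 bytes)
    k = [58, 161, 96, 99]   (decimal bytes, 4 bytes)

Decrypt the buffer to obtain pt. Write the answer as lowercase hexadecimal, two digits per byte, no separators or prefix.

The 4-byte key repeats, so the effective keystream is 3a a1 60 63 3a a1 60 63 3a a1.
byte 0: 01011011 xor 00111010 = 01100001
byte 1: 11000010 xor 10100001 = 01100011
byte 2: 00000011 xor 01100000 = 01100011
byte 3: 00000110 xor 01100011 = 01100101
byte 4: 01001001 xor 00111010 = 01110011
byte 5: 11010010 xor 10100001 = 01110011
byte 6: 01000000 xor 01100000 = 00100000
byte 7: 00010111 xor 01100011 = 01110100
byte 8: 01010010 xor 00111010 = 01101000
byte 9: 11000100 xor 10100001 = 01100101

61636365737320746865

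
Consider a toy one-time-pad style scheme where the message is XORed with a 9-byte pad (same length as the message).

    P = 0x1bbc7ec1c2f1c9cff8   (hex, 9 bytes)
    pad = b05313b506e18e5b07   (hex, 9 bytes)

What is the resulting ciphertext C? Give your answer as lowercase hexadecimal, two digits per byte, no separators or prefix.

abef6d74c4104794ff

XOR is its own inverse, so applying the key byte-wise gives the result directly.
byte 0: 1b XOR b0 = ab
byte 1: bc XOR 53 = ef
byte 2: 7e XOR 13 = 6d
byte 3: c1 XOR b5 = 74
byte 4: c2 XOR 06 = c4
byte 5: f1 XOR e1 = 10
byte 6: c9 XOR 8e = 47
byte 7: cf XOR 5b = 94
byte 8: f8 XOR 07 = ff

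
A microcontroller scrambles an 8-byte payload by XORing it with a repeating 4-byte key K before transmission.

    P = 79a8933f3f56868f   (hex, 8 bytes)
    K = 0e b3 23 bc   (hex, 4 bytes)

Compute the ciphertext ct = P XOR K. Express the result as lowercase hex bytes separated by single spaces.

77 1b b0 83 31 e5 a5 33

The 4-byte key repeats, so the effective keystream is 0e b3 23 bc 0e b3 23 bc.
byte 0: 01111001 xor 00001110 = 01110111
byte 1: 10101000 xor 10110011 = 00011011
byte 2: 10010011 xor 00100011 = 10110000
byte 3: 00111111 xor 10111100 = 10000011
byte 4: 00111111 xor 00001110 = 00110001
byte 5: 01010110 xor 10110011 = 11100101
byte 6: 10000110 xor 00100011 = 10100101
byte 7: 10001111 xor 10111100 = 00110011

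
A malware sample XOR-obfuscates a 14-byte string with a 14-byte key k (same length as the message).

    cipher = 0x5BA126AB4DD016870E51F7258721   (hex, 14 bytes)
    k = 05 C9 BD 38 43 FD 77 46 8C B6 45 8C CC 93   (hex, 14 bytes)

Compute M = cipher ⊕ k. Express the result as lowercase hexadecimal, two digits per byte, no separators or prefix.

01011011 xor 00000101 = 01011110
10100001 xor 11001001 = 01101000
00100110 xor 10111101 = 10011011
10101011 xor 00111000 = 10010011
01001101 xor 01000011 = 00001110
11010000 xor 11111101 = 00101101
00010110 xor 01110111 = 01100001
10000111 xor 01000110 = 11000001
00001110 xor 10001100 = 10000010
01010001 xor 10110110 = 11100111
11110111 xor 01000101 = 10110010
00100101 xor 10001100 = 10101001
10000111 xor 11001100 = 01001011
00100001 xor 10010011 = 10110010

5e689b930e2d61c182e7b2a94bb2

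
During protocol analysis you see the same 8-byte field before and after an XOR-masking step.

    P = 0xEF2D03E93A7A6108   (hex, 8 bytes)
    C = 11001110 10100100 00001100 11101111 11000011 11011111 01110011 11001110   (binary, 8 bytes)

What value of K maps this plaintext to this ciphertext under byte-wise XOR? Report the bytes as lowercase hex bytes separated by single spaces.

21 89 0f 06 f9 a5 12 c6

Since C = P ⊕ K, XORing both sides with P gives K = P ⊕ C.
239 ⊕ 206 =  33
 45 ⊕ 164 = 137
  3 ⊕  12 =  15
233 ⊕ 239 =   6
 58 ⊕ 195 = 249
122 ⊕ 223 = 165
 97 ⊕ 115 =  18
  8 ⊕ 206 = 198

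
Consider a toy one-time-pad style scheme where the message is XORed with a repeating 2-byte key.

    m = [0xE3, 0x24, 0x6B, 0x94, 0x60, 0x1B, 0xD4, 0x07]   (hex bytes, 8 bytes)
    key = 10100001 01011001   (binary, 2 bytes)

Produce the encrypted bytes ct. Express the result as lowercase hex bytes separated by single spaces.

42 7d ca cd c1 42 75 5e

The 2-byte key repeats, so the effective keystream is a1 59 a1 59 a1 59 a1 59.
byte 0: e3 ⊕ a1 = 42
byte 1: 24 ⊕ 59 = 7d
byte 2: 6b ⊕ a1 = ca
byte 3: 94 ⊕ 59 = cd
byte 4: 60 ⊕ a1 = c1
byte 5: 1b ⊕ 59 = 42
byte 6: d4 ⊕ a1 = 75
byte 7: 07 ⊕ 59 = 5e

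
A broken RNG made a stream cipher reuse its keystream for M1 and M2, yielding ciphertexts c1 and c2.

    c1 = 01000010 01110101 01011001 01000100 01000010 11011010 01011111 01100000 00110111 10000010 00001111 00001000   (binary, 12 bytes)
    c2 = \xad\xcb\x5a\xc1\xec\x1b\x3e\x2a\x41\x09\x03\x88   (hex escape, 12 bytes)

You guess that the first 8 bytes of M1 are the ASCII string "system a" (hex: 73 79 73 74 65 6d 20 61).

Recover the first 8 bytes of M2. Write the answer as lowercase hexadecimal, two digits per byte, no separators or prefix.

9cc770f1cbac412b

First, c1 ⊕ c2 = (M1 ⊕ K) ⊕ (M2 ⊕ K) = M1 ⊕ M2, so the key drops out. Then M2 = (M1 ⊕ M2) ⊕ M1 over the first 8 bytes.
byte 0: (42 ^ ad) ^ 73 = ef ^ 73 = 9c
byte 1: (75 ^ cb) ^ 79 = be ^ 79 = c7
byte 2: (59 ^ 5a) ^ 73 = 03 ^ 73 = 70
byte 3: (44 ^ c1) ^ 74 = 85 ^ 74 = f1
byte 4: (42 ^ ec) ^ 65 = ae ^ 65 = cb
byte 5: (da ^ 1b) ^ 6d = c1 ^ 6d = ac
byte 6: (5f ^ 3e) ^ 20 = 61 ^ 20 = 41
byte 7: (60 ^ 2a) ^ 61 = 4a ^ 61 = 2b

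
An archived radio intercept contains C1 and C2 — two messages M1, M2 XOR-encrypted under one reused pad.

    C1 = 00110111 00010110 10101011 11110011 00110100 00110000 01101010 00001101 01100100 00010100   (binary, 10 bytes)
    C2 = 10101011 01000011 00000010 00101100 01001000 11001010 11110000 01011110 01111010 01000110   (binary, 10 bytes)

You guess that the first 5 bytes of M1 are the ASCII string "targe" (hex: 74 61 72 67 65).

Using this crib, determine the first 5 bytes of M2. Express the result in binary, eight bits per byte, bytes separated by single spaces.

11101000 00110100 11011011 10111000 00011001

First, C1 ⊕ C2 = (M1 ⊕ K) ⊕ (M2 ⊕ K) = M1 ⊕ M2, so the key drops out. Then M2 = (M1 ⊕ M2) ⊕ M1 over the first 5 bytes.
byte 0: (37 XOR ab) XOR 74 = 9c XOR 74 = e8
byte 1: (16 XOR 43) XOR 61 = 55 XOR 61 = 34
byte 2: (ab XOR 02) XOR 72 = a9 XOR 72 = db
byte 3: (f3 XOR 2c) XOR 67 = df XOR 67 = b8
byte 4: (34 XOR 48) XOR 65 = 7c XOR 65 = 19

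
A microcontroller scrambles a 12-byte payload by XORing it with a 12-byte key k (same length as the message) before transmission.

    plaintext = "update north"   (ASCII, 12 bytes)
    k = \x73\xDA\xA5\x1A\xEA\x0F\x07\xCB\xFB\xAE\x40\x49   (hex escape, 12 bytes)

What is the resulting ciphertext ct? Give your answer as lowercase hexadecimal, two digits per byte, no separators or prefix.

117 ^ 115 =   6
112 ^ 218 = 170
100 ^ 165 = 193
 97 ^  26 = 123
116 ^ 234 = 158
101 ^  15 = 106
 32 ^   7 =  39
110 ^ 203 = 165
111 ^ 251 = 148
114 ^ 174 = 220
116 ^  64 =  52
104 ^  73 =  33

06aac17b9e6a27a594dc3421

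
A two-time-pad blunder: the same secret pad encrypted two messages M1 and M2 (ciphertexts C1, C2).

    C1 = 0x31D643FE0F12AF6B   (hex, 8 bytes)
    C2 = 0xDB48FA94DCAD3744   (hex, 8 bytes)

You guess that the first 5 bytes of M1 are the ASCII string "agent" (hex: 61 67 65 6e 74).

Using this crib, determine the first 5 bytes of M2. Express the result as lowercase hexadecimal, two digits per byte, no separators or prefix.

8bf9dc04a7

First, C1 ⊕ C2 = (M1 ⊕ K) ⊕ (M2 ⊕ K) = M1 ⊕ M2, so the key drops out. Then M2 = (M1 ⊕ M2) ⊕ M1 over the first 5 bytes.
byte 0: (31 ^ db) ^ 61 = ea ^ 61 = 8b
byte 1: (d6 ^ 48) ^ 67 = 9e ^ 67 = f9
byte 2: (43 ^ fa) ^ 65 = b9 ^ 65 = dc
byte 3: (fe ^ 94) ^ 6e = 6a ^ 6e = 04
byte 4: (0f ^ dc) ^ 74 = d3 ^ 74 = a7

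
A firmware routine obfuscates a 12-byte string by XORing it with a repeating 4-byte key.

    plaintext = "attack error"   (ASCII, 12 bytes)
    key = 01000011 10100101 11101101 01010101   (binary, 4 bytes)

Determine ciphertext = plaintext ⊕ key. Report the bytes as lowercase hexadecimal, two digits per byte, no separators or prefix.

The 4-byte key repeats, so the effective keystream is 43 a5 ed 55 43 a5 ed 55 43 a5 ed 55.
byte 0:  97 XOR  67 =  34
byte 1: 116 XOR 165 = 209
byte 2: 116 XOR 237 = 153
byte 3:  97 XOR  85 =  52
byte 4:  99 XOR  67 =  32
byte 5: 107 XOR 165 = 206
byte 6:  32 XOR 237 = 205
byte 7: 101 XOR  85 =  48
byte 8: 114 XOR  67 =  49
byte 9: 114 XOR 165 = 215
byte 10: 111 XOR 237 = 130
byte 11: 114 XOR  85 =  39

22d1993420cecd3031d78227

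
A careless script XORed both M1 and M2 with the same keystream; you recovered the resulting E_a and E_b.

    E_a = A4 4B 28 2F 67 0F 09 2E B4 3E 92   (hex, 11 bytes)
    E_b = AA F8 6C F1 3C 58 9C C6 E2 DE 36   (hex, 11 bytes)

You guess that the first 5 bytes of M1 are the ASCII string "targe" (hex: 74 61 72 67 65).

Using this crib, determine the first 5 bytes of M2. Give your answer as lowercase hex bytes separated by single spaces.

First, E_a ⊕ E_b = (M1 ⊕ K) ⊕ (M2 ⊕ K) = M1 ⊕ M2, so the key drops out. Then M2 = (M1 ⊕ M2) ⊕ M1 over the first 5 bytes.
byte 0: (a4 ^ aa) ^ 74 = 0e ^ 74 = 7a
byte 1: (4b ^ f8) ^ 61 = b3 ^ 61 = d2
byte 2: (28 ^ 6c) ^ 72 = 44 ^ 72 = 36
byte 3: (2f ^ f1) ^ 67 = de ^ 67 = b9
byte 4: (67 ^ 3c) ^ 65 = 5b ^ 65 = 3e

7a d2 36 b9 3e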